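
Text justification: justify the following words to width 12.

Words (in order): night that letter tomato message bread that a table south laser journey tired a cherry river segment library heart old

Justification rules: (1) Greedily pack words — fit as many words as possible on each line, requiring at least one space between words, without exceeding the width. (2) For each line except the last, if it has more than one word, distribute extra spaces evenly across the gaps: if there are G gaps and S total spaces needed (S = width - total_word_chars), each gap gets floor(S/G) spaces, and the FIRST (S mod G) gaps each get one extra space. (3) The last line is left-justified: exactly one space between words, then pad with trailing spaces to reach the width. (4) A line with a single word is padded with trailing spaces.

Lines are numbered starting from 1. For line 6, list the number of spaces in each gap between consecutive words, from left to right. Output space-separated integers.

Line 1: ['night', 'that'] (min_width=10, slack=2)
Line 2: ['letter'] (min_width=6, slack=6)
Line 3: ['tomato'] (min_width=6, slack=6)
Line 4: ['message'] (min_width=7, slack=5)
Line 5: ['bread', 'that', 'a'] (min_width=12, slack=0)
Line 6: ['table', 'south'] (min_width=11, slack=1)
Line 7: ['laser'] (min_width=5, slack=7)
Line 8: ['journey'] (min_width=7, slack=5)
Line 9: ['tired', 'a'] (min_width=7, slack=5)
Line 10: ['cherry', 'river'] (min_width=12, slack=0)
Line 11: ['segment'] (min_width=7, slack=5)
Line 12: ['library'] (min_width=7, slack=5)
Line 13: ['heart', 'old'] (min_width=9, slack=3)

Answer: 2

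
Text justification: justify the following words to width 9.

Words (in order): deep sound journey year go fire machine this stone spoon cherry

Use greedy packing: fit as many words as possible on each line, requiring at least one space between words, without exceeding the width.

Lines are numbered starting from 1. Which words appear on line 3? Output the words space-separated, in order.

Line 1: ['deep'] (min_width=4, slack=5)
Line 2: ['sound'] (min_width=5, slack=4)
Line 3: ['journey'] (min_width=7, slack=2)
Line 4: ['year', 'go'] (min_width=7, slack=2)
Line 5: ['fire'] (min_width=4, slack=5)
Line 6: ['machine'] (min_width=7, slack=2)
Line 7: ['this'] (min_width=4, slack=5)
Line 8: ['stone'] (min_width=5, slack=4)
Line 9: ['spoon'] (min_width=5, slack=4)
Line 10: ['cherry'] (min_width=6, slack=3)

Answer: journey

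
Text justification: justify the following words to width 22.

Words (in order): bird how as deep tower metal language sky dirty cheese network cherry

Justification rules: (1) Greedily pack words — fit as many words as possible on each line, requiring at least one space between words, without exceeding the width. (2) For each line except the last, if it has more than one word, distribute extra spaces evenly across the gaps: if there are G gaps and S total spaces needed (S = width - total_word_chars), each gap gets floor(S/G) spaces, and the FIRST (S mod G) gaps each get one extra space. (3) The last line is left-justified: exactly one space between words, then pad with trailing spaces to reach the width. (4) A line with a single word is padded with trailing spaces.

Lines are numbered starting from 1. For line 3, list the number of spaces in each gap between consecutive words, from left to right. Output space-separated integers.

Answer: 2 2

Derivation:
Line 1: ['bird', 'how', 'as', 'deep', 'tower'] (min_width=22, slack=0)
Line 2: ['metal', 'language', 'sky'] (min_width=18, slack=4)
Line 3: ['dirty', 'cheese', 'network'] (min_width=20, slack=2)
Line 4: ['cherry'] (min_width=6, slack=16)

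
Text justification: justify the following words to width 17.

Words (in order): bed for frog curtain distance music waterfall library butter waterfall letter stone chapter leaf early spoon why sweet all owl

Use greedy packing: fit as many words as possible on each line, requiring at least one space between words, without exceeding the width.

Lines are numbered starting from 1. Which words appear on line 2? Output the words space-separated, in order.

Answer: curtain distance

Derivation:
Line 1: ['bed', 'for', 'frog'] (min_width=12, slack=5)
Line 2: ['curtain', 'distance'] (min_width=16, slack=1)
Line 3: ['music', 'waterfall'] (min_width=15, slack=2)
Line 4: ['library', 'butter'] (min_width=14, slack=3)
Line 5: ['waterfall', 'letter'] (min_width=16, slack=1)
Line 6: ['stone', 'chapter'] (min_width=13, slack=4)
Line 7: ['leaf', 'early', 'spoon'] (min_width=16, slack=1)
Line 8: ['why', 'sweet', 'all', 'owl'] (min_width=17, slack=0)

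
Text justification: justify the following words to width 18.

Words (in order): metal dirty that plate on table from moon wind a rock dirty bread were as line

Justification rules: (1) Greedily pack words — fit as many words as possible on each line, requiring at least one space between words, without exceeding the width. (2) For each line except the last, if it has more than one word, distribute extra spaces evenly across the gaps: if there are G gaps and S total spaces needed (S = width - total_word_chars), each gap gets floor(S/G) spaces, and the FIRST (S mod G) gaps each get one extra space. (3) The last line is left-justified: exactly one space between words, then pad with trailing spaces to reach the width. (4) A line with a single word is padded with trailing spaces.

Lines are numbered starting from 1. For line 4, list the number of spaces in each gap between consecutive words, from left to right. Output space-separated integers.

Line 1: ['metal', 'dirty', 'that'] (min_width=16, slack=2)
Line 2: ['plate', 'on', 'table'] (min_width=14, slack=4)
Line 3: ['from', 'moon', 'wind', 'a'] (min_width=16, slack=2)
Line 4: ['rock', 'dirty', 'bread'] (min_width=16, slack=2)
Line 5: ['were', 'as', 'line'] (min_width=12, slack=6)

Answer: 2 2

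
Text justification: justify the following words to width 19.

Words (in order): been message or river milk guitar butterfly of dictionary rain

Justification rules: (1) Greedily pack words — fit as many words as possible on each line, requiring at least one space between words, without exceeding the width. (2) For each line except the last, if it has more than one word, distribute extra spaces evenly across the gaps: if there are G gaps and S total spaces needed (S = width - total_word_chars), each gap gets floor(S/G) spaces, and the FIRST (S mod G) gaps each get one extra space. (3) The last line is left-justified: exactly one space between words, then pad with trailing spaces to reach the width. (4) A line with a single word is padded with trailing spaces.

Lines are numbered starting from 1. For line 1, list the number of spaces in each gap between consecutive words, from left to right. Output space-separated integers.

Line 1: ['been', 'message', 'or'] (min_width=15, slack=4)
Line 2: ['river', 'milk', 'guitar'] (min_width=17, slack=2)
Line 3: ['butterfly', 'of'] (min_width=12, slack=7)
Line 4: ['dictionary', 'rain'] (min_width=15, slack=4)

Answer: 3 3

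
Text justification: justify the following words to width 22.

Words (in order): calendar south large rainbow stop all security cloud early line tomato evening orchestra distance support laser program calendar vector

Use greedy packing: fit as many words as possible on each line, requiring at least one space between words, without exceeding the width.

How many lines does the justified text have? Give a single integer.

Answer: 7

Derivation:
Line 1: ['calendar', 'south', 'large'] (min_width=20, slack=2)
Line 2: ['rainbow', 'stop', 'all'] (min_width=16, slack=6)
Line 3: ['security', 'cloud', 'early'] (min_width=20, slack=2)
Line 4: ['line', 'tomato', 'evening'] (min_width=19, slack=3)
Line 5: ['orchestra', 'distance'] (min_width=18, slack=4)
Line 6: ['support', 'laser', 'program'] (min_width=21, slack=1)
Line 7: ['calendar', 'vector'] (min_width=15, slack=7)
Total lines: 7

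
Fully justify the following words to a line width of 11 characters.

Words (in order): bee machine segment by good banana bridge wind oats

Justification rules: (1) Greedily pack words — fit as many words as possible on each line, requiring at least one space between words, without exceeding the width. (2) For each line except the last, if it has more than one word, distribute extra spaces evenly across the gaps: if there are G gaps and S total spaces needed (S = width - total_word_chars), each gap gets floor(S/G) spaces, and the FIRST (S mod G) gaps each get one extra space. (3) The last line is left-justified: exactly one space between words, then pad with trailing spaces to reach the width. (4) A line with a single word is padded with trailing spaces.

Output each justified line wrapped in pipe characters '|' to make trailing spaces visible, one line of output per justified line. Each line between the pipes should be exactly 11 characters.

Answer: |bee machine|
|segment  by|
|good banana|
|bridge wind|
|oats       |

Derivation:
Line 1: ['bee', 'machine'] (min_width=11, slack=0)
Line 2: ['segment', 'by'] (min_width=10, slack=1)
Line 3: ['good', 'banana'] (min_width=11, slack=0)
Line 4: ['bridge', 'wind'] (min_width=11, slack=0)
Line 5: ['oats'] (min_width=4, slack=7)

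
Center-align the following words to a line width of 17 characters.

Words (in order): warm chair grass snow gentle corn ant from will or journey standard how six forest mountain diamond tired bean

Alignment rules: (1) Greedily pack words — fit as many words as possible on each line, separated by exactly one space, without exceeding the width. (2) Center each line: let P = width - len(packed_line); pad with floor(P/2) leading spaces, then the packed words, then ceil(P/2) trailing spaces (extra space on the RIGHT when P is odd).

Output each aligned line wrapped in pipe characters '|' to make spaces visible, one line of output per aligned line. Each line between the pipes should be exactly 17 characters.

Answer: |warm chair grass |
|snow gentle corn |
|ant from will or |
|journey standard |
| how six forest  |
|mountain diamond |
|   tired bean    |

Derivation:
Line 1: ['warm', 'chair', 'grass'] (min_width=16, slack=1)
Line 2: ['snow', 'gentle', 'corn'] (min_width=16, slack=1)
Line 3: ['ant', 'from', 'will', 'or'] (min_width=16, slack=1)
Line 4: ['journey', 'standard'] (min_width=16, slack=1)
Line 5: ['how', 'six', 'forest'] (min_width=14, slack=3)
Line 6: ['mountain', 'diamond'] (min_width=16, slack=1)
Line 7: ['tired', 'bean'] (min_width=10, slack=7)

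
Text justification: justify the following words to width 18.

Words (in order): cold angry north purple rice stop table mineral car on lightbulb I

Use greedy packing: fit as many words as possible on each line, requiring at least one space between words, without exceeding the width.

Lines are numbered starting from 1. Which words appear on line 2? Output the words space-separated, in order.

Line 1: ['cold', 'angry', 'north'] (min_width=16, slack=2)
Line 2: ['purple', 'rice', 'stop'] (min_width=16, slack=2)
Line 3: ['table', 'mineral', 'car'] (min_width=17, slack=1)
Line 4: ['on', 'lightbulb', 'I'] (min_width=14, slack=4)

Answer: purple rice stop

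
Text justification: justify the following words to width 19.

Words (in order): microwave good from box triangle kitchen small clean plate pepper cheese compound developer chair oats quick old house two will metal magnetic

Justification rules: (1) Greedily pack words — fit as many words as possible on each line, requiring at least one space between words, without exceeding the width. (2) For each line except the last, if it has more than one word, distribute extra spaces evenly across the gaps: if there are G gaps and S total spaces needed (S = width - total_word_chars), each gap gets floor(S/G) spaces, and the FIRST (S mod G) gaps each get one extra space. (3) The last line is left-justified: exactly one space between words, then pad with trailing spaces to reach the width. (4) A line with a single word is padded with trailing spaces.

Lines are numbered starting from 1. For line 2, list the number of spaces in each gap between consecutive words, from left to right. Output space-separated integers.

Line 1: ['microwave', 'good', 'from'] (min_width=19, slack=0)
Line 2: ['box', 'triangle'] (min_width=12, slack=7)
Line 3: ['kitchen', 'small', 'clean'] (min_width=19, slack=0)
Line 4: ['plate', 'pepper', 'cheese'] (min_width=19, slack=0)
Line 5: ['compound', 'developer'] (min_width=18, slack=1)
Line 6: ['chair', 'oats', 'quick'] (min_width=16, slack=3)
Line 7: ['old', 'house', 'two', 'will'] (min_width=18, slack=1)
Line 8: ['metal', 'magnetic'] (min_width=14, slack=5)

Answer: 8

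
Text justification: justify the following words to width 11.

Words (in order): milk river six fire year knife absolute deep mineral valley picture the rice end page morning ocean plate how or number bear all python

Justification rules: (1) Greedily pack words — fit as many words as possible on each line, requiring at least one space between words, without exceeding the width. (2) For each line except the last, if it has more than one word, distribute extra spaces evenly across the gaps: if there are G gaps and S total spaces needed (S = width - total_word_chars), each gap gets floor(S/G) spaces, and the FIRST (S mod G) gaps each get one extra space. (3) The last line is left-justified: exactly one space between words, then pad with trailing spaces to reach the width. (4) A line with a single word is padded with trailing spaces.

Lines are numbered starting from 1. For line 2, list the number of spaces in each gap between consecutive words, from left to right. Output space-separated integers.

Line 1: ['milk', 'river'] (min_width=10, slack=1)
Line 2: ['six', 'fire'] (min_width=8, slack=3)
Line 3: ['year', 'knife'] (min_width=10, slack=1)
Line 4: ['absolute'] (min_width=8, slack=3)
Line 5: ['deep'] (min_width=4, slack=7)
Line 6: ['mineral'] (min_width=7, slack=4)
Line 7: ['valley'] (min_width=6, slack=5)
Line 8: ['picture', 'the'] (min_width=11, slack=0)
Line 9: ['rice', 'end'] (min_width=8, slack=3)
Line 10: ['page'] (min_width=4, slack=7)
Line 11: ['morning'] (min_width=7, slack=4)
Line 12: ['ocean', 'plate'] (min_width=11, slack=0)
Line 13: ['how', 'or'] (min_width=6, slack=5)
Line 14: ['number', 'bear'] (min_width=11, slack=0)
Line 15: ['all', 'python'] (min_width=10, slack=1)

Answer: 4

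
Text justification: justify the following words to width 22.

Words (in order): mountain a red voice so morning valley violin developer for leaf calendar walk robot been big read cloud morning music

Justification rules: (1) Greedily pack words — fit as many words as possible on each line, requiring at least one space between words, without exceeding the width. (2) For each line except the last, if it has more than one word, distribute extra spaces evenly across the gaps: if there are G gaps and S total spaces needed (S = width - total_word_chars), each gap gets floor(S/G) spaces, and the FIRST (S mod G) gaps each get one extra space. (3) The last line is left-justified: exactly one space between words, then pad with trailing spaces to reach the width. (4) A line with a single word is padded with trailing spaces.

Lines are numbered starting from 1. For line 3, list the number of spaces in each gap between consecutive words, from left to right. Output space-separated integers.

Answer: 2 2

Derivation:
Line 1: ['mountain', 'a', 'red', 'voice'] (min_width=20, slack=2)
Line 2: ['so', 'morning', 'valley'] (min_width=17, slack=5)
Line 3: ['violin', 'developer', 'for'] (min_width=20, slack=2)
Line 4: ['leaf', 'calendar', 'walk'] (min_width=18, slack=4)
Line 5: ['robot', 'been', 'big', 'read'] (min_width=19, slack=3)
Line 6: ['cloud', 'morning', 'music'] (min_width=19, slack=3)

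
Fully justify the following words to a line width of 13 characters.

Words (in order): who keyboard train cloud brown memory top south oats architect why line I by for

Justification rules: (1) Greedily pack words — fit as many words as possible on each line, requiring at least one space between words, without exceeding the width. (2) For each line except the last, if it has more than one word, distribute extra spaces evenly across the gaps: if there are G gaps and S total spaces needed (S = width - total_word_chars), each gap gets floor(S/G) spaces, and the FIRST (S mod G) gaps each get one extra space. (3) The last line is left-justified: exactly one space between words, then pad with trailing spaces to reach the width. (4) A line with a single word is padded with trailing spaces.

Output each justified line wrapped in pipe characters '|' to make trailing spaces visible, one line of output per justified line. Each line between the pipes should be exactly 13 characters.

Answer: |who  keyboard|
|train   cloud|
|brown  memory|
|top     south|
|oats         |
|architect why|
|line I by for|

Derivation:
Line 1: ['who', 'keyboard'] (min_width=12, slack=1)
Line 2: ['train', 'cloud'] (min_width=11, slack=2)
Line 3: ['brown', 'memory'] (min_width=12, slack=1)
Line 4: ['top', 'south'] (min_width=9, slack=4)
Line 5: ['oats'] (min_width=4, slack=9)
Line 6: ['architect', 'why'] (min_width=13, slack=0)
Line 7: ['line', 'I', 'by', 'for'] (min_width=13, slack=0)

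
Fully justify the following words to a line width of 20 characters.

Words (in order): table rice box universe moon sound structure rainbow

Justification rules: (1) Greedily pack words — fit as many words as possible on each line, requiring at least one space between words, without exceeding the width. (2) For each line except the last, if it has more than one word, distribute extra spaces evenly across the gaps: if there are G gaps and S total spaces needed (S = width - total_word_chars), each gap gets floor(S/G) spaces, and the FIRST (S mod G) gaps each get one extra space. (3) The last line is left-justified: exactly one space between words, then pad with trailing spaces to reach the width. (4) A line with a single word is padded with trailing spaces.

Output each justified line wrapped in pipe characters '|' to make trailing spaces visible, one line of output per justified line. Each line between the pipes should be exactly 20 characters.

Line 1: ['table', 'rice', 'box'] (min_width=14, slack=6)
Line 2: ['universe', 'moon', 'sound'] (min_width=19, slack=1)
Line 3: ['structure', 'rainbow'] (min_width=17, slack=3)

Answer: |table    rice    box|
|universe  moon sound|
|structure rainbow   |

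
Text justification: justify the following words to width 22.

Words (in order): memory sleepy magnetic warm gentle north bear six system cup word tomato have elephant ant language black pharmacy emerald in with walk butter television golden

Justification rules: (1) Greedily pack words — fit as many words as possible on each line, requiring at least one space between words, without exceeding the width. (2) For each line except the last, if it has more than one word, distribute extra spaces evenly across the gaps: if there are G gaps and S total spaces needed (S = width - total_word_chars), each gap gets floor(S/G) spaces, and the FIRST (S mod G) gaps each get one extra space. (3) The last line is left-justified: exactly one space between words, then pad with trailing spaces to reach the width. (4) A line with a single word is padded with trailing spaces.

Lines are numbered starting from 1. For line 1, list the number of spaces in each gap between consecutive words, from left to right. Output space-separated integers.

Answer: 1 1

Derivation:
Line 1: ['memory', 'sleepy', 'magnetic'] (min_width=22, slack=0)
Line 2: ['warm', 'gentle', 'north', 'bear'] (min_width=22, slack=0)
Line 3: ['six', 'system', 'cup', 'word'] (min_width=19, slack=3)
Line 4: ['tomato', 'have', 'elephant'] (min_width=20, slack=2)
Line 5: ['ant', 'language', 'black'] (min_width=18, slack=4)
Line 6: ['pharmacy', 'emerald', 'in'] (min_width=19, slack=3)
Line 7: ['with', 'walk', 'butter'] (min_width=16, slack=6)
Line 8: ['television', 'golden'] (min_width=17, slack=5)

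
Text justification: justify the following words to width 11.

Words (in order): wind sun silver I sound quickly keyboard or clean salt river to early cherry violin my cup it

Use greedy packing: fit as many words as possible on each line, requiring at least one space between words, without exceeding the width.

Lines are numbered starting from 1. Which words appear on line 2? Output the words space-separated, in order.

Line 1: ['wind', 'sun'] (min_width=8, slack=3)
Line 2: ['silver', 'I'] (min_width=8, slack=3)
Line 3: ['sound'] (min_width=5, slack=6)
Line 4: ['quickly'] (min_width=7, slack=4)
Line 5: ['keyboard', 'or'] (min_width=11, slack=0)
Line 6: ['clean', 'salt'] (min_width=10, slack=1)
Line 7: ['river', 'to'] (min_width=8, slack=3)
Line 8: ['early'] (min_width=5, slack=6)
Line 9: ['cherry'] (min_width=6, slack=5)
Line 10: ['violin', 'my'] (min_width=9, slack=2)
Line 11: ['cup', 'it'] (min_width=6, slack=5)

Answer: silver I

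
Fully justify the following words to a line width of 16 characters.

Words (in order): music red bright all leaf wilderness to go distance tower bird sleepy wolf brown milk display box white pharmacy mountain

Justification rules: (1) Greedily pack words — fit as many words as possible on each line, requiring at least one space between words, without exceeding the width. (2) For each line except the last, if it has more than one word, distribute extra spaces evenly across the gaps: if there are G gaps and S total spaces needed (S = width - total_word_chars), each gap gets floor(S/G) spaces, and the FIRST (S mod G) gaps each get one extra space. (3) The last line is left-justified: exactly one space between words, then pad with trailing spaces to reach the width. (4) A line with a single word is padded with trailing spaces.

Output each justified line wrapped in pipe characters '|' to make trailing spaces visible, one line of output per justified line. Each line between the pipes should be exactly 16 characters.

Answer: |music red bright|
|all         leaf|
|wilderness to go|
|distance   tower|
|bird sleepy wolf|
|brown       milk|
|display      box|
|white   pharmacy|
|mountain        |

Derivation:
Line 1: ['music', 'red', 'bright'] (min_width=16, slack=0)
Line 2: ['all', 'leaf'] (min_width=8, slack=8)
Line 3: ['wilderness', 'to', 'go'] (min_width=16, slack=0)
Line 4: ['distance', 'tower'] (min_width=14, slack=2)
Line 5: ['bird', 'sleepy', 'wolf'] (min_width=16, slack=0)
Line 6: ['brown', 'milk'] (min_width=10, slack=6)
Line 7: ['display', 'box'] (min_width=11, slack=5)
Line 8: ['white', 'pharmacy'] (min_width=14, slack=2)
Line 9: ['mountain'] (min_width=8, slack=8)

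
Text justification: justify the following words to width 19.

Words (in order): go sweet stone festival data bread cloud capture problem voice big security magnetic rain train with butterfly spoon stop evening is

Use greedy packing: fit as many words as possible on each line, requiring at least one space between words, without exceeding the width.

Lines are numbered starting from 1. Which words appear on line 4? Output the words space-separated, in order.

Answer: problem voice big

Derivation:
Line 1: ['go', 'sweet', 'stone'] (min_width=14, slack=5)
Line 2: ['festival', 'data', 'bread'] (min_width=19, slack=0)
Line 3: ['cloud', 'capture'] (min_width=13, slack=6)
Line 4: ['problem', 'voice', 'big'] (min_width=17, slack=2)
Line 5: ['security', 'magnetic'] (min_width=17, slack=2)
Line 6: ['rain', 'train', 'with'] (min_width=15, slack=4)
Line 7: ['butterfly', 'spoon'] (min_width=15, slack=4)
Line 8: ['stop', 'evening', 'is'] (min_width=15, slack=4)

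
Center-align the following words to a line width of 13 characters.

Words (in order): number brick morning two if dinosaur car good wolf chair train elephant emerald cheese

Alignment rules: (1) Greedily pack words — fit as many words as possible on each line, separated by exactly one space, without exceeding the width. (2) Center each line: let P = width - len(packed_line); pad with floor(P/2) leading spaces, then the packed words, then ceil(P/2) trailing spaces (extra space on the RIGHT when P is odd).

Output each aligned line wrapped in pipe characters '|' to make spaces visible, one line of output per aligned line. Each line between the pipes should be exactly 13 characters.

Answer: |number brick |
| morning two |
| if dinosaur |
|car good wolf|
| chair train |
|  elephant   |
|   emerald   |
|   cheese    |

Derivation:
Line 1: ['number', 'brick'] (min_width=12, slack=1)
Line 2: ['morning', 'two'] (min_width=11, slack=2)
Line 3: ['if', 'dinosaur'] (min_width=11, slack=2)
Line 4: ['car', 'good', 'wolf'] (min_width=13, slack=0)
Line 5: ['chair', 'train'] (min_width=11, slack=2)
Line 6: ['elephant'] (min_width=8, slack=5)
Line 7: ['emerald'] (min_width=7, slack=6)
Line 8: ['cheese'] (min_width=6, slack=7)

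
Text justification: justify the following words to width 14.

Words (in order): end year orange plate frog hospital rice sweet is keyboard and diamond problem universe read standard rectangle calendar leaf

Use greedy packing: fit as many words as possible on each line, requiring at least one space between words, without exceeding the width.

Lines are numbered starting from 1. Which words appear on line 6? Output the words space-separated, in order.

Line 1: ['end', 'year'] (min_width=8, slack=6)
Line 2: ['orange', 'plate'] (min_width=12, slack=2)
Line 3: ['frog', 'hospital'] (min_width=13, slack=1)
Line 4: ['rice', 'sweet', 'is'] (min_width=13, slack=1)
Line 5: ['keyboard', 'and'] (min_width=12, slack=2)
Line 6: ['diamond'] (min_width=7, slack=7)
Line 7: ['problem'] (min_width=7, slack=7)
Line 8: ['universe', 'read'] (min_width=13, slack=1)
Line 9: ['standard'] (min_width=8, slack=6)
Line 10: ['rectangle'] (min_width=9, slack=5)
Line 11: ['calendar', 'leaf'] (min_width=13, slack=1)

Answer: diamond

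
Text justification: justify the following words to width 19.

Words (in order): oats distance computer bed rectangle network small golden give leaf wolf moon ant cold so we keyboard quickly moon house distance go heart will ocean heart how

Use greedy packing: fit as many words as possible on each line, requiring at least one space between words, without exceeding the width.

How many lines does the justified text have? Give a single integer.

Line 1: ['oats', 'distance'] (min_width=13, slack=6)
Line 2: ['computer', 'bed'] (min_width=12, slack=7)
Line 3: ['rectangle', 'network'] (min_width=17, slack=2)
Line 4: ['small', 'golden', 'give'] (min_width=17, slack=2)
Line 5: ['leaf', 'wolf', 'moon', 'ant'] (min_width=18, slack=1)
Line 6: ['cold', 'so', 'we', 'keyboard'] (min_width=19, slack=0)
Line 7: ['quickly', 'moon', 'house'] (min_width=18, slack=1)
Line 8: ['distance', 'go', 'heart'] (min_width=17, slack=2)
Line 9: ['will', 'ocean', 'heart'] (min_width=16, slack=3)
Line 10: ['how'] (min_width=3, slack=16)
Total lines: 10

Answer: 10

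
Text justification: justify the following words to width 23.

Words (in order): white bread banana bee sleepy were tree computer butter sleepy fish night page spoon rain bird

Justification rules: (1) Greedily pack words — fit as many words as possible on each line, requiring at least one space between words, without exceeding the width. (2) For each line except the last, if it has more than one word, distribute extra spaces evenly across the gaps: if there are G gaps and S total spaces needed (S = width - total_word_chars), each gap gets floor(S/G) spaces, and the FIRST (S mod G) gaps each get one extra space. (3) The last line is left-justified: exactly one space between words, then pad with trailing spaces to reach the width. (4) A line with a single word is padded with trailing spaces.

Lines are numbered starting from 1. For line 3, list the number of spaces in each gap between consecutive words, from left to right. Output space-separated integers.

Answer: 2 1

Derivation:
Line 1: ['white', 'bread', 'banana', 'bee'] (min_width=22, slack=1)
Line 2: ['sleepy', 'were', 'tree'] (min_width=16, slack=7)
Line 3: ['computer', 'butter', 'sleepy'] (min_width=22, slack=1)
Line 4: ['fish', 'night', 'page', 'spoon'] (min_width=21, slack=2)
Line 5: ['rain', 'bird'] (min_width=9, slack=14)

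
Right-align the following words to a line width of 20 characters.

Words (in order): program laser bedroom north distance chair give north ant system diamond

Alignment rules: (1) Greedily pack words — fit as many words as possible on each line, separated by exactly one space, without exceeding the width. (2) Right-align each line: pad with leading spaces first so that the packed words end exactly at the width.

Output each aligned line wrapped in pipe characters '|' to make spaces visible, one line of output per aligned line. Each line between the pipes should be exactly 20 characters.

Line 1: ['program', 'laser'] (min_width=13, slack=7)
Line 2: ['bedroom', 'north'] (min_width=13, slack=7)
Line 3: ['distance', 'chair', 'give'] (min_width=19, slack=1)
Line 4: ['north', 'ant', 'system'] (min_width=16, slack=4)
Line 5: ['diamond'] (min_width=7, slack=13)

Answer: |       program laser|
|       bedroom north|
| distance chair give|
|    north ant system|
|             diamond|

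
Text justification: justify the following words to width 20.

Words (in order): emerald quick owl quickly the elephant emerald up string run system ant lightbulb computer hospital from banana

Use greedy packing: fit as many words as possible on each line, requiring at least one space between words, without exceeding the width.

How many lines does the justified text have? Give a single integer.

Answer: 6

Derivation:
Line 1: ['emerald', 'quick', 'owl'] (min_width=17, slack=3)
Line 2: ['quickly', 'the', 'elephant'] (min_width=20, slack=0)
Line 3: ['emerald', 'up', 'string'] (min_width=17, slack=3)
Line 4: ['run', 'system', 'ant'] (min_width=14, slack=6)
Line 5: ['lightbulb', 'computer'] (min_width=18, slack=2)
Line 6: ['hospital', 'from', 'banana'] (min_width=20, slack=0)
Total lines: 6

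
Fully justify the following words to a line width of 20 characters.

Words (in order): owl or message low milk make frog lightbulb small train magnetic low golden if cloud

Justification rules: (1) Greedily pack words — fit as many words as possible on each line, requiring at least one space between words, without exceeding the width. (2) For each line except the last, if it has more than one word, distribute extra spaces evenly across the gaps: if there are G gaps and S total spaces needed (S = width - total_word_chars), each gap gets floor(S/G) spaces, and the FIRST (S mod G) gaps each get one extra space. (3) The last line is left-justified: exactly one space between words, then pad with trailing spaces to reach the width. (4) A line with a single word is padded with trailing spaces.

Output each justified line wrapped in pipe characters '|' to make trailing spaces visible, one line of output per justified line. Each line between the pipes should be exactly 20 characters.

Answer: |owl  or  message low|
|milk    make    frog|
|lightbulb      small|
|train  magnetic  low|
|golden if cloud     |

Derivation:
Line 1: ['owl', 'or', 'message', 'low'] (min_width=18, slack=2)
Line 2: ['milk', 'make', 'frog'] (min_width=14, slack=6)
Line 3: ['lightbulb', 'small'] (min_width=15, slack=5)
Line 4: ['train', 'magnetic', 'low'] (min_width=18, slack=2)
Line 5: ['golden', 'if', 'cloud'] (min_width=15, slack=5)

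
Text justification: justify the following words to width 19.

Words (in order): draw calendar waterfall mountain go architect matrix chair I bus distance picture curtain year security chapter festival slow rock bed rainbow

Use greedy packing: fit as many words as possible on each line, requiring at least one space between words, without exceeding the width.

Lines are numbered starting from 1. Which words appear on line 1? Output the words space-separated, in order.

Answer: draw calendar

Derivation:
Line 1: ['draw', 'calendar'] (min_width=13, slack=6)
Line 2: ['waterfall', 'mountain'] (min_width=18, slack=1)
Line 3: ['go', 'architect', 'matrix'] (min_width=19, slack=0)
Line 4: ['chair', 'I', 'bus'] (min_width=11, slack=8)
Line 5: ['distance', 'picture'] (min_width=16, slack=3)
Line 6: ['curtain', 'year'] (min_width=12, slack=7)
Line 7: ['security', 'chapter'] (min_width=16, slack=3)
Line 8: ['festival', 'slow', 'rock'] (min_width=18, slack=1)
Line 9: ['bed', 'rainbow'] (min_width=11, slack=8)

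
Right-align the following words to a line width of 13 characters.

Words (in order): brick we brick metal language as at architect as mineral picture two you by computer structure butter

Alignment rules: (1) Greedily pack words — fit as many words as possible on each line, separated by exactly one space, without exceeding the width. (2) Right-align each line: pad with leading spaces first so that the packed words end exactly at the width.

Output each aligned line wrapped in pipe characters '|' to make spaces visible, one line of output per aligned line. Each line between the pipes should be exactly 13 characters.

Line 1: ['brick', 'we'] (min_width=8, slack=5)
Line 2: ['brick', 'metal'] (min_width=11, slack=2)
Line 3: ['language', 'as'] (min_width=11, slack=2)
Line 4: ['at', 'architect'] (min_width=12, slack=1)
Line 5: ['as', 'mineral'] (min_width=10, slack=3)
Line 6: ['picture', 'two'] (min_width=11, slack=2)
Line 7: ['you', 'by'] (min_width=6, slack=7)
Line 8: ['computer'] (min_width=8, slack=5)
Line 9: ['structure'] (min_width=9, slack=4)
Line 10: ['butter'] (min_width=6, slack=7)

Answer: |     brick we|
|  brick metal|
|  language as|
| at architect|
|   as mineral|
|  picture two|
|       you by|
|     computer|
|    structure|
|       butter|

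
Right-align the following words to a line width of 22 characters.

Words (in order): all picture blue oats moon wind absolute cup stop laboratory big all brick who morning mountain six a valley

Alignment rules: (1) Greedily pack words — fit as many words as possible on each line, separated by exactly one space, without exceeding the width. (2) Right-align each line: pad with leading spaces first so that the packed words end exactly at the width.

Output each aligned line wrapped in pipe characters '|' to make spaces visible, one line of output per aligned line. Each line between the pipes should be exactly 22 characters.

Line 1: ['all', 'picture', 'blue', 'oats'] (min_width=21, slack=1)
Line 2: ['moon', 'wind', 'absolute', 'cup'] (min_width=22, slack=0)
Line 3: ['stop', 'laboratory', 'big'] (min_width=19, slack=3)
Line 4: ['all', 'brick', 'who', 'morning'] (min_width=21, slack=1)
Line 5: ['mountain', 'six', 'a', 'valley'] (min_width=21, slack=1)

Answer: | all picture blue oats|
|moon wind absolute cup|
|   stop laboratory big|
| all brick who morning|
| mountain six a valley|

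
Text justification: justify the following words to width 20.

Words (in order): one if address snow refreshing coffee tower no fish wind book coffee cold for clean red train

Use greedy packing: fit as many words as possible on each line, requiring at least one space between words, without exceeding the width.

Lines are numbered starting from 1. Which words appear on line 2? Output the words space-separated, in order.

Line 1: ['one', 'if', 'address', 'snow'] (min_width=19, slack=1)
Line 2: ['refreshing', 'coffee'] (min_width=17, slack=3)
Line 3: ['tower', 'no', 'fish', 'wind'] (min_width=18, slack=2)
Line 4: ['book', 'coffee', 'cold', 'for'] (min_width=20, slack=0)
Line 5: ['clean', 'red', 'train'] (min_width=15, slack=5)

Answer: refreshing coffee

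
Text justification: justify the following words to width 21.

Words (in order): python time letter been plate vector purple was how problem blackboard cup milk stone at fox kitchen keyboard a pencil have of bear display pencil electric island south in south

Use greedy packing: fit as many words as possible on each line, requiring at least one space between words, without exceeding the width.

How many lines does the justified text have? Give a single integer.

Answer: 10

Derivation:
Line 1: ['python', 'time', 'letter'] (min_width=18, slack=3)
Line 2: ['been', 'plate', 'vector'] (min_width=17, slack=4)
Line 3: ['purple', 'was', 'how'] (min_width=14, slack=7)
Line 4: ['problem', 'blackboard'] (min_width=18, slack=3)
Line 5: ['cup', 'milk', 'stone', 'at', 'fox'] (min_width=21, slack=0)
Line 6: ['kitchen', 'keyboard', 'a'] (min_width=18, slack=3)
Line 7: ['pencil', 'have', 'of', 'bear'] (min_width=19, slack=2)
Line 8: ['display', 'pencil'] (min_width=14, slack=7)
Line 9: ['electric', 'island', 'south'] (min_width=21, slack=0)
Line 10: ['in', 'south'] (min_width=8, slack=13)
Total lines: 10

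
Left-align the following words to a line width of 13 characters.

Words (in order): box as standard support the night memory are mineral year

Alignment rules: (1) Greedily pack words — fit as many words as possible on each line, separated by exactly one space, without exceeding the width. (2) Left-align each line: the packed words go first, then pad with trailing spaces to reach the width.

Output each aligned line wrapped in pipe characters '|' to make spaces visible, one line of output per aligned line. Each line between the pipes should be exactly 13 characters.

Answer: |box as       |
|standard     |
|support the  |
|night memory |
|are mineral  |
|year         |

Derivation:
Line 1: ['box', 'as'] (min_width=6, slack=7)
Line 2: ['standard'] (min_width=8, slack=5)
Line 3: ['support', 'the'] (min_width=11, slack=2)
Line 4: ['night', 'memory'] (min_width=12, slack=1)
Line 5: ['are', 'mineral'] (min_width=11, slack=2)
Line 6: ['year'] (min_width=4, slack=9)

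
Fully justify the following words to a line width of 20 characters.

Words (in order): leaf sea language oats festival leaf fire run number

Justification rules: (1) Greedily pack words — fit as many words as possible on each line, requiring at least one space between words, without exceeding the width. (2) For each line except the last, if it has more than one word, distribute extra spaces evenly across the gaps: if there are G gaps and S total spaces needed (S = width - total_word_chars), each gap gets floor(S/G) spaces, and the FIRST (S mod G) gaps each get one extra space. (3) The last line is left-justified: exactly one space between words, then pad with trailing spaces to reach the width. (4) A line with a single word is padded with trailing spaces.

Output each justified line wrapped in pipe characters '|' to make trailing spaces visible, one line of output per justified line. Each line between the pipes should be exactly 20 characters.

Line 1: ['leaf', 'sea', 'language'] (min_width=17, slack=3)
Line 2: ['oats', 'festival', 'leaf'] (min_width=18, slack=2)
Line 3: ['fire', 'run', 'number'] (min_width=15, slack=5)

Answer: |leaf   sea  language|
|oats  festival  leaf|
|fire run number     |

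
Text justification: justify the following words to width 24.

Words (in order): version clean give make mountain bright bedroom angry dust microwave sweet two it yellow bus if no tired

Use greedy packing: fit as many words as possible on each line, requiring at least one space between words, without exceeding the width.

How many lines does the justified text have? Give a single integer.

Answer: 5

Derivation:
Line 1: ['version', 'clean', 'give', 'make'] (min_width=23, slack=1)
Line 2: ['mountain', 'bright', 'bedroom'] (min_width=23, slack=1)
Line 3: ['angry', 'dust', 'microwave'] (min_width=20, slack=4)
Line 4: ['sweet', 'two', 'it', 'yellow', 'bus'] (min_width=23, slack=1)
Line 5: ['if', 'no', 'tired'] (min_width=11, slack=13)
Total lines: 5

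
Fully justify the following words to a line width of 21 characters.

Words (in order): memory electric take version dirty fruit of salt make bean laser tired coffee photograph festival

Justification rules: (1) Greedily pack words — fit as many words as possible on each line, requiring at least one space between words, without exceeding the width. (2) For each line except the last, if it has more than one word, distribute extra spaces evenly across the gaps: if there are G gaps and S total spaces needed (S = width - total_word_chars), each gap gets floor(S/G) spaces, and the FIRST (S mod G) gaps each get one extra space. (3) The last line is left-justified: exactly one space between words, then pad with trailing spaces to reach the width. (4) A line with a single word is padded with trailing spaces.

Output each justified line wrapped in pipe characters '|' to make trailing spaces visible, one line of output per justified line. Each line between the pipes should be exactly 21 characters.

Answer: |memory  electric take|
|version  dirty  fruit|
|of   salt  make  bean|
|laser   tired  coffee|
|photograph festival  |

Derivation:
Line 1: ['memory', 'electric', 'take'] (min_width=20, slack=1)
Line 2: ['version', 'dirty', 'fruit'] (min_width=19, slack=2)
Line 3: ['of', 'salt', 'make', 'bean'] (min_width=17, slack=4)
Line 4: ['laser', 'tired', 'coffee'] (min_width=18, slack=3)
Line 5: ['photograph', 'festival'] (min_width=19, slack=2)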